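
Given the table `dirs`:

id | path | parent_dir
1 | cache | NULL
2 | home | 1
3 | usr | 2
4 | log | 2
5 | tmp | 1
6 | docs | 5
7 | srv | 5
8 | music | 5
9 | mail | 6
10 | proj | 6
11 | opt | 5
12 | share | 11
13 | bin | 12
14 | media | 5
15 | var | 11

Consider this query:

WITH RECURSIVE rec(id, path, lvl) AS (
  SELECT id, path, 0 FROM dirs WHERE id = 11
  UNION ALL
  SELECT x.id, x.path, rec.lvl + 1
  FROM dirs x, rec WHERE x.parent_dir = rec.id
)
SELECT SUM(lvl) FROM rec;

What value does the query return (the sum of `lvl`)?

Base: id=11 (opt) at lvl 0.
Iteration 1: rows with parent_dir in {11} -> share (id 12, lvl 1), var (id 15, lvl 1).
Iteration 2: rows with parent_dir in {12,15} -> bin (id 13, lvl 2).
Iteration 3: no rows with parent_dir in {13}; recursion stops.
SUM(lvl) = 0 + 1 + 1 + 2 = 4.

4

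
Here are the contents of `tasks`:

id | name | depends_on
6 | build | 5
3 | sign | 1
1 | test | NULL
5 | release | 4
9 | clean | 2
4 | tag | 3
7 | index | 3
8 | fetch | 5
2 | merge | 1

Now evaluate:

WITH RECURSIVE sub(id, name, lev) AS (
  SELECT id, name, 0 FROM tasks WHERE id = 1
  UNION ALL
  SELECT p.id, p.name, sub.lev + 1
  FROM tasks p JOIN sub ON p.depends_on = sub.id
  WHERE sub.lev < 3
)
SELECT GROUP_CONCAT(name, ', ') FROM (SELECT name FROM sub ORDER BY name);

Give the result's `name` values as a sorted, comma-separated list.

Base: id=1 (test) at lev 0.
Iteration 1: rows with depends_on in {1} -> merge (id 2, lev 1), sign (id 3, lev 1).
Iteration 2: rows with depends_on in {2,3} -> tag (id 4, lev 2), index (id 7, lev 2), clean (id 9, lev 2).
Iteration 3: rows with depends_on in {4,7,9} -> release (id 5, lev 3).
Iteration 4: lev < 3 fails for all current rows; recursion stops.

clean, index, merge, release, sign, tag, test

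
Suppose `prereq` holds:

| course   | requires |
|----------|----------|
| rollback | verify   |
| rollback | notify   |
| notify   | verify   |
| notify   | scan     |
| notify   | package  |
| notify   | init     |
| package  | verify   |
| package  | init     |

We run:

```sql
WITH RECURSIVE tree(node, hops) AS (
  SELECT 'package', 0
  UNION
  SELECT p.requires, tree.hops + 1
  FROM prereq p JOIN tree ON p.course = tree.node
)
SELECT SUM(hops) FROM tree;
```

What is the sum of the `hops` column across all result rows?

2

Base: (package, hops=0).
Iteration 1: edges from {package} -> (init, hops=1), (verify, hops=1).
Iteration 2: no outgoing edges from {init,verify}; recursion stops.
SUM(hops) = 0 + 1 + 1 = 2.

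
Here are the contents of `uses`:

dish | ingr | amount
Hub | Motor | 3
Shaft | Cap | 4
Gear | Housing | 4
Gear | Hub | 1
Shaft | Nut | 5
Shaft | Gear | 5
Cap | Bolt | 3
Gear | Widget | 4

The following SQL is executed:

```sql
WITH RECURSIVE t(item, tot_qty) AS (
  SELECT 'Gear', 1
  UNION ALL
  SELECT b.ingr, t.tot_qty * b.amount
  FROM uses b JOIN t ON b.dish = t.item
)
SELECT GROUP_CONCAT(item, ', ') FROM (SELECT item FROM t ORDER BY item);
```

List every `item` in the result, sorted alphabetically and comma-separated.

Base: (Gear, tot_qty=1).
Iteration 1: components of {Gear} -> Housing = 1*4 = 4, Hub = 1*1 = 1, Widget = 1*4 = 4.
Iteration 2: components of {Housing,Hub,Widget} -> Motor = 1*3 = 3.
Iteration 3: no further components; recursion stops.

Gear, Housing, Hub, Motor, Widget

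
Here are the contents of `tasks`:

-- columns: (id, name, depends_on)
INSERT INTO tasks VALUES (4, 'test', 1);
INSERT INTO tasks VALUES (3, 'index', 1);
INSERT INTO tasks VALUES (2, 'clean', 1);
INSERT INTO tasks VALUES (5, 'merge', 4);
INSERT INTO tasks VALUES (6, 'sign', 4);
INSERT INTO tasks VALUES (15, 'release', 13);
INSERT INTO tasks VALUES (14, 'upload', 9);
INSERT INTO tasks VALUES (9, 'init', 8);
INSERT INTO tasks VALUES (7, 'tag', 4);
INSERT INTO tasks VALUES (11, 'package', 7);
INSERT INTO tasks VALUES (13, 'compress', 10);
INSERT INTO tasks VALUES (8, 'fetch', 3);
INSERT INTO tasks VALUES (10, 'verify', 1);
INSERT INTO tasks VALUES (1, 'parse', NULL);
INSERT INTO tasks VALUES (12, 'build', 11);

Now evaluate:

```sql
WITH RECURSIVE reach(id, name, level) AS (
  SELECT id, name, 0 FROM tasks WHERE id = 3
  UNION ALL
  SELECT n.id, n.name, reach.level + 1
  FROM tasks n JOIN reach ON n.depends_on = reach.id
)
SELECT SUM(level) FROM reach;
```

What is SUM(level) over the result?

Base: id=3 (index) at level 0.
Iteration 1: rows with depends_on in {3} -> fetch (id 8, level 1).
Iteration 2: rows with depends_on in {8} -> init (id 9, level 2).
Iteration 3: rows with depends_on in {9} -> upload (id 14, level 3).
Iteration 4: no rows with depends_on in {14}; recursion stops.
SUM(level) = 0 + 1 + 2 + 3 = 6.

6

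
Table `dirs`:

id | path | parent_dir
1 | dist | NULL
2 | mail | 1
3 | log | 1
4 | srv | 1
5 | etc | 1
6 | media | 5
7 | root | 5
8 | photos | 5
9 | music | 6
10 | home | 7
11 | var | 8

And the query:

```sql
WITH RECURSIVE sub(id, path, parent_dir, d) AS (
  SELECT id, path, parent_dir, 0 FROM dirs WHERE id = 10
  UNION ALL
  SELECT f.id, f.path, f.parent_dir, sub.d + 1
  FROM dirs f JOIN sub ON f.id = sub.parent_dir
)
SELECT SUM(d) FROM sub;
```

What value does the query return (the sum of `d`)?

Base: id=10 (home), parent_dir=7, d 0.
Iteration 1: join on id=7 -> root (id 7, parent_dir=5, d 1).
Iteration 2: join on id=5 -> etc (id 5, parent_dir=1, d 2).
Iteration 3: join on id=1 -> dist (id 1, parent_dir=NULL, d 3).
Iteration 4: parent_dir is NULL; no match; recursion stops.
SUM(d) = 0 + 1 + 2 + 3 = 6.

6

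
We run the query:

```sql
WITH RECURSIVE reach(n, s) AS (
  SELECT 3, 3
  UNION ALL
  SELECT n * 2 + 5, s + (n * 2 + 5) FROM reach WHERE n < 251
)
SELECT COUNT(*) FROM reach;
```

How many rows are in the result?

6

Base: n=3, s=3.
Iteration 1: 3 < 251 holds -> n = 3 * 2 + 5 = 11, s = 3 + 11 = 14.
Iteration 2: 11 < 251 holds -> n = 11 * 2 + 5 = 27, s = 14 + 27 = 41.
Iteration 3: 27 < 251 holds -> n = 27 * 2 + 5 = 59, s = 41 + 59 = 100.
Iteration 4: 59 < 251 holds -> n = 59 * 2 + 5 = 123, s = 100 + 123 = 223.
Iteration 5: 123 < 251 holds -> n = 123 * 2 + 5 = 251, s = 223 + 251 = 474.
Iteration 6: 251 < 251 fails; recursion stops.
Total rows emitted: 6.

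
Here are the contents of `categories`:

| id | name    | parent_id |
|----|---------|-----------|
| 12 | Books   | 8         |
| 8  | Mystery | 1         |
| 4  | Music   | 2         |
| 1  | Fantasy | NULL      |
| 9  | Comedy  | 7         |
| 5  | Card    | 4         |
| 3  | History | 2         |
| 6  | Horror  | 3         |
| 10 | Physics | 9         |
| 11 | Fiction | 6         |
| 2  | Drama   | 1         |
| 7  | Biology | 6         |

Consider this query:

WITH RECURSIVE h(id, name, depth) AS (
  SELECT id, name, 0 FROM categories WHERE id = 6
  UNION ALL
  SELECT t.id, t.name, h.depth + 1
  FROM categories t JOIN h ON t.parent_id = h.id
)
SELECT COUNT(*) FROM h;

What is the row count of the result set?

Base: id=6 (Horror) at depth 0.
Iteration 1: rows with parent_id in {6} -> Biology (id 7, depth 1), Fiction (id 11, depth 1).
Iteration 2: rows with parent_id in {7,11} -> Comedy (id 9, depth 2).
Iteration 3: rows with parent_id in {9} -> Physics (id 10, depth 3).
Iteration 4: no rows with parent_id in {10}; recursion stops.
Total rows emitted: 5.

5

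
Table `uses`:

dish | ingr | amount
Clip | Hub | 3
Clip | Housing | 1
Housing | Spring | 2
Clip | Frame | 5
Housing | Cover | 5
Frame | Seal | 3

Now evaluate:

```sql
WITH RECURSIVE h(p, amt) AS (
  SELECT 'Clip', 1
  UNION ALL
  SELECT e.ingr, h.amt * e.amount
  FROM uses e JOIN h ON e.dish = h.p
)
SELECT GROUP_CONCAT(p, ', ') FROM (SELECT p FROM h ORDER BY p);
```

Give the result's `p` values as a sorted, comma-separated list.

Clip, Cover, Frame, Housing, Hub, Seal, Spring

Base: (Clip, amt=1).
Iteration 1: components of {Clip} -> Frame = 1*5 = 5, Housing = 1*1 = 1, Hub = 1*3 = 3.
Iteration 2: components of {Frame,Housing,Hub} -> Cover = 1*5 = 5, Seal = 5*3 = 15, Spring = 1*2 = 2.
Iteration 3: no further components; recursion stops.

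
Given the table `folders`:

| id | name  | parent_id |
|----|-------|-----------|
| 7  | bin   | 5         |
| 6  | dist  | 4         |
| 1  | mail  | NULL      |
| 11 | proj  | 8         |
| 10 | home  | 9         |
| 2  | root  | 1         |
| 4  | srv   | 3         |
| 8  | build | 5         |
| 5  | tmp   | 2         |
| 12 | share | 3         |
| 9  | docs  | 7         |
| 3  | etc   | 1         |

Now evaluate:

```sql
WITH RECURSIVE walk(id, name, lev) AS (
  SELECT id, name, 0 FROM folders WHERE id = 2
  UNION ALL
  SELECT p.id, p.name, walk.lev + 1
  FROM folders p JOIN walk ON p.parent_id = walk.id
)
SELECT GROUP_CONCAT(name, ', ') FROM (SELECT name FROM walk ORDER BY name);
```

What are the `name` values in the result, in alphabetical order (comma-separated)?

Base: id=2 (root) at lev 0.
Iteration 1: rows with parent_id in {2} -> tmp (id 5, lev 1).
Iteration 2: rows with parent_id in {5} -> bin (id 7, lev 2), build (id 8, lev 2).
Iteration 3: rows with parent_id in {7,8} -> docs (id 9, lev 3), proj (id 11, lev 3).
Iteration 4: rows with parent_id in {9,11} -> home (id 10, lev 4).
Iteration 5: no rows with parent_id in {10}; recursion stops.

bin, build, docs, home, proj, root, tmp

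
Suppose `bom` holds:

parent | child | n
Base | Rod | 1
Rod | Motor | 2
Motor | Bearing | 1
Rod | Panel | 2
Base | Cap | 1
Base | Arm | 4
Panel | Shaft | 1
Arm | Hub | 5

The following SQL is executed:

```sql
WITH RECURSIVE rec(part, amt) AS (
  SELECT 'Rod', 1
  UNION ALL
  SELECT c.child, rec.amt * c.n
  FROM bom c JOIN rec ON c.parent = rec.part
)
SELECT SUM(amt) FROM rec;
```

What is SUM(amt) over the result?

9

Base: (Rod, amt=1).
Iteration 1: components of {Rod} -> Motor = 1*2 = 2, Panel = 1*2 = 2.
Iteration 2: components of {Motor,Panel} -> Bearing = 2*1 = 2, Shaft = 2*1 = 2.
Iteration 3: no further components; recursion stops.
SUM(amt) = 1 + 2 + 2 + 2 + 2 = 9.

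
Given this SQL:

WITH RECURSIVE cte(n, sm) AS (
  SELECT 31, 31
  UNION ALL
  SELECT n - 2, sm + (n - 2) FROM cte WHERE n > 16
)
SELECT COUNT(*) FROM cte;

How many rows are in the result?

Base: n=31, sm=31.
Iteration 1: 31 > 16 holds -> n = 31 - 2 = 29, sm = 31 + 29 = 60.
Iteration 2: 29 > 16 holds -> n = 29 - 2 = 27, sm = 60 + 27 = 87.
Iteration 3: 27 > 16 holds -> n = 27 - 2 = 25, sm = 87 + 25 = 112.
Iteration 4: 25 > 16 holds -> n = 25 - 2 = 23, sm = 112 + 23 = 135.
Iteration 5: 23 > 16 holds -> n = 23 - 2 = 21, sm = 135 + 21 = 156.
Iteration 6: 21 > 16 holds -> n = 21 - 2 = 19, sm = 156 + 19 = 175.
Iteration 7: 19 > 16 holds -> n = 19 - 2 = 17, sm = 175 + 17 = 192.
Iteration 8: 17 > 16 holds -> n = 17 - 2 = 15, sm = 192 + 15 = 207.
Iteration 9: 15 > 16 fails; recursion stops.
Total rows emitted: 9.

9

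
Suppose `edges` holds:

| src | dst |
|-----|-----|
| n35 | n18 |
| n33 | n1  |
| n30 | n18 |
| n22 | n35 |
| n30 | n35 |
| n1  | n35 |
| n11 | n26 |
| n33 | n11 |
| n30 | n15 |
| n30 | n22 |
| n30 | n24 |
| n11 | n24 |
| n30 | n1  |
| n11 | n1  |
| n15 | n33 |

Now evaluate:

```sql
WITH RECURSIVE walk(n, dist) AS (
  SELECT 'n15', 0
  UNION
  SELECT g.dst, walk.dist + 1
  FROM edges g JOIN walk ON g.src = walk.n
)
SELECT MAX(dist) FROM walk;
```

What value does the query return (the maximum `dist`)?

Base: (n15, dist=0).
Iteration 1: edges from {n15} -> (n33, dist=1).
Iteration 2: edges from {n33} -> (n1, dist=2), (n11, dist=2).
Iteration 3: edges from {n1,n11} -> (n1, dist=3), (n24, dist=3), (n26, dist=3), (n35, dist=3).
Iteration 4: edges from {n1,n24,n26,n35} -> (n18, dist=4), (n35, dist=4).
Iteration 5: edges from {n18,n35} -> (n18, dist=5).
Iteration 6: no outgoing edges from {n18}; recursion stops.
dist values: 0, 1, 2, 2, 3, 3, 3, 3, 4, 4, 5; the maximum is 5.

5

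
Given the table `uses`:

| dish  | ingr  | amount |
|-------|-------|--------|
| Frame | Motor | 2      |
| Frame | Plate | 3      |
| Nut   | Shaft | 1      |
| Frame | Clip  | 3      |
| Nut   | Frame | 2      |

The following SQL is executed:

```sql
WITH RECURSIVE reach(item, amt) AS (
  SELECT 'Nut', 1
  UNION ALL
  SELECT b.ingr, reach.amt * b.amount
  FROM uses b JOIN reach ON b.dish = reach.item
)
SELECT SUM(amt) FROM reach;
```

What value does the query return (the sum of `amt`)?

20

Base: (Nut, amt=1).
Iteration 1: components of {Nut} -> Frame = 1*2 = 2, Shaft = 1*1 = 1.
Iteration 2: components of {Frame,Shaft} -> Clip = 2*3 = 6, Motor = 2*2 = 4, Plate = 2*3 = 6.
Iteration 3: no further components; recursion stops.
SUM(amt) = 1 + 2 + 1 + 6 + 4 + 6 = 20.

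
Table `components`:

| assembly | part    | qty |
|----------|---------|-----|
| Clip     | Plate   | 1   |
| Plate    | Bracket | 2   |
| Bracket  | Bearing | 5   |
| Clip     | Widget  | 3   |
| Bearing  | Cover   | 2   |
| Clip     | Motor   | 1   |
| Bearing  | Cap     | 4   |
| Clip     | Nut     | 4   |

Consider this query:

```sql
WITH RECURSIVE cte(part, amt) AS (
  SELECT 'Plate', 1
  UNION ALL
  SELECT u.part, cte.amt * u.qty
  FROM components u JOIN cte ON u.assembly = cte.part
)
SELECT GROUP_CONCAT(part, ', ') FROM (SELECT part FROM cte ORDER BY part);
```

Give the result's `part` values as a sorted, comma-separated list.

Bearing, Bracket, Cap, Cover, Plate

Base: (Plate, amt=1).
Iteration 1: components of {Plate} -> Bracket = 1*2 = 2.
Iteration 2: components of {Bracket} -> Bearing = 2*5 = 10.
Iteration 3: components of {Bearing} -> Cap = 10*4 = 40, Cover = 10*2 = 20.
Iteration 4: no further components; recursion stops.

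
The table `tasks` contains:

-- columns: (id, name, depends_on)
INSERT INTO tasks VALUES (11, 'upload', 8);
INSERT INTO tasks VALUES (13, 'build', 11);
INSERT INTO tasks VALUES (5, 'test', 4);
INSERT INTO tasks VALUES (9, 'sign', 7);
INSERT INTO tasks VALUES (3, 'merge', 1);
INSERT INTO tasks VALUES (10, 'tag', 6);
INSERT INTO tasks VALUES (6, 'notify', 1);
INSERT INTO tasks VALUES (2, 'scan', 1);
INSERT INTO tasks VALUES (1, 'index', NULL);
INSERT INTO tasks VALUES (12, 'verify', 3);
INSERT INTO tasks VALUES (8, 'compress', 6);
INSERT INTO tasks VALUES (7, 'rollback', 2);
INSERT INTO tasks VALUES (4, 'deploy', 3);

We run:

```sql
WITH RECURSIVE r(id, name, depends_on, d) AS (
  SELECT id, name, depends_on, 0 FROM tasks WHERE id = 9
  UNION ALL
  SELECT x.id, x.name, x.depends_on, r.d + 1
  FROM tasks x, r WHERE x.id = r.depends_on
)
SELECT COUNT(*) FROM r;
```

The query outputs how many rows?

4

Base: id=9 (sign), depends_on=7, d 0.
Iteration 1: join on id=7 -> rollback (id 7, depends_on=2, d 1).
Iteration 2: join on id=2 -> scan (id 2, depends_on=1, d 2).
Iteration 3: join on id=1 -> index (id 1, depends_on=NULL, d 3).
Iteration 4: depends_on is NULL; no match; recursion stops.
Total rows emitted: 4.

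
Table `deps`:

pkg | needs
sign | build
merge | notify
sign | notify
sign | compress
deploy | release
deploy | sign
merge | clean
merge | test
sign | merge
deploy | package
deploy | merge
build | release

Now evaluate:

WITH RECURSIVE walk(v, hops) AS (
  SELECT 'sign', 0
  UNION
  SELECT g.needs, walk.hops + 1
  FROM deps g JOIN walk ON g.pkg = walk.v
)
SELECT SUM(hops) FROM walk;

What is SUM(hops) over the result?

12

Base: (sign, hops=0).
Iteration 1: edges from {sign} -> (build, hops=1), (compress, hops=1), (merge, hops=1), (notify, hops=1).
Iteration 2: edges from {build,compress,merge,notify} -> (clean, hops=2), (notify, hops=2), (release, hops=2), (test, hops=2).
Iteration 3: no outgoing edges from {clean,notify,release,test}; recursion stops.
SUM(hops) = 0 + 1 + 1 + 1 + 1 + 2 + 2 + 2 + 2 = 12.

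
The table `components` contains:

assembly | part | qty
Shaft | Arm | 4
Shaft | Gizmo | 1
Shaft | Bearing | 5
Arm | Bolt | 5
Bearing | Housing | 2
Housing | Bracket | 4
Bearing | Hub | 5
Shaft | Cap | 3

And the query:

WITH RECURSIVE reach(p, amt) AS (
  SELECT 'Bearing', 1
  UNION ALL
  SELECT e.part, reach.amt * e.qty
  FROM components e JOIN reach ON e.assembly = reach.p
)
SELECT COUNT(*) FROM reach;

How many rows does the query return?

4

Base: (Bearing, amt=1).
Iteration 1: components of {Bearing} -> Housing = 1*2 = 2, Hub = 1*5 = 5.
Iteration 2: components of {Housing,Hub} -> Bracket = 2*4 = 8.
Iteration 3: no further components; recursion stops.
Total rows emitted: 4.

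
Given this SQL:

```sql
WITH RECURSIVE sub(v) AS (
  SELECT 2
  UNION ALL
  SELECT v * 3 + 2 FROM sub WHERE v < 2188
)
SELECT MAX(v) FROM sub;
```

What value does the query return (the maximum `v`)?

Base: v=2.
Iteration 1: 2 < 2188 holds -> v = 2 * 3 + 2 = 8.
Iteration 2: 8 < 2188 holds -> v = 8 * 3 + 2 = 26.
Iteration 3: 26 < 2188 holds -> v = 26 * 3 + 2 = 80.
Iteration 4: 80 < 2188 holds -> v = 80 * 3 + 2 = 242.
Iteration 5: 242 < 2188 holds -> v = 242 * 3 + 2 = 728.
Iteration 6: 728 < 2188 holds -> v = 728 * 3 + 2 = 2186.
Iteration 7: 2186 < 2188 holds -> v = 2186 * 3 + 2 = 6560.
Iteration 8: 6560 < 2188 fails; recursion stops.
v values: 2, 8, 26, 80, 242, 728, 2186, 6560; the maximum is 6560.

6560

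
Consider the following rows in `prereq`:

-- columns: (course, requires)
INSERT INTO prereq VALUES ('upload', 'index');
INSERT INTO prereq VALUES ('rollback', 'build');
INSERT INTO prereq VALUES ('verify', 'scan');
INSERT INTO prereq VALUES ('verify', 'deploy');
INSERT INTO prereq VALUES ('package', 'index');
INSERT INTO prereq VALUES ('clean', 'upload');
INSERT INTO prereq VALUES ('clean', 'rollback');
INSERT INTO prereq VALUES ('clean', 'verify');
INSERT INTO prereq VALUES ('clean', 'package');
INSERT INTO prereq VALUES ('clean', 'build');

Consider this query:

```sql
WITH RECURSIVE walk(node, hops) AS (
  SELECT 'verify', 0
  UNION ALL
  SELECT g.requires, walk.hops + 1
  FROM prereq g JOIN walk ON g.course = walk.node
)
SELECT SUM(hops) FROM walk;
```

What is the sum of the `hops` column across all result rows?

2

Base: (verify, hops=0).
Iteration 1: edges from {verify} -> (deploy, hops=1), (scan, hops=1).
Iteration 2: no outgoing edges from {deploy,scan}; recursion stops.
SUM(hops) = 0 + 1 + 1 = 2.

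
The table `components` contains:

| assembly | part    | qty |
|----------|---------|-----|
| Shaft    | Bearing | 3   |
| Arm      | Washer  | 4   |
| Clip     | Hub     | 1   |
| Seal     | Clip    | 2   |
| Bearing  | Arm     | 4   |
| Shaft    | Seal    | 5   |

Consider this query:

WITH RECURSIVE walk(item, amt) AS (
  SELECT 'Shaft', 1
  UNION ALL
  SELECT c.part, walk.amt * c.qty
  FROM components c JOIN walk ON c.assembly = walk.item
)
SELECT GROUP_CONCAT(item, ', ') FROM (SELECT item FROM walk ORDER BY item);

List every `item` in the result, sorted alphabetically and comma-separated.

Arm, Bearing, Clip, Hub, Seal, Shaft, Washer

Base: (Shaft, amt=1).
Iteration 1: components of {Shaft} -> Bearing = 1*3 = 3, Seal = 1*5 = 5.
Iteration 2: components of {Bearing,Seal} -> Arm = 3*4 = 12, Clip = 5*2 = 10.
Iteration 3: components of {Arm,Clip} -> Hub = 10*1 = 10, Washer = 12*4 = 48.
Iteration 4: no further components; recursion stops.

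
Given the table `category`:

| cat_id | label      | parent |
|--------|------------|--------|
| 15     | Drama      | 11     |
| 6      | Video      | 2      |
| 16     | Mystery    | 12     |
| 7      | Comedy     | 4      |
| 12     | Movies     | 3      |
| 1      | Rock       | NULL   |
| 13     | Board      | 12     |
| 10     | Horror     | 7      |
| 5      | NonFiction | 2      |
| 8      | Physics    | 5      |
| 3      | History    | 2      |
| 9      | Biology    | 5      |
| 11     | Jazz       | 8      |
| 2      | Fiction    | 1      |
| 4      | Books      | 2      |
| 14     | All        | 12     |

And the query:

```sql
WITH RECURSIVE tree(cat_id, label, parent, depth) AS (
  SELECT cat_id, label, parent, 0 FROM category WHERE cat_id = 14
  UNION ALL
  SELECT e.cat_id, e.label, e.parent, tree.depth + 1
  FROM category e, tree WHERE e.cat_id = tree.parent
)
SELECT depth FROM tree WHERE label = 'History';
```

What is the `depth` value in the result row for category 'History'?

2

Base: cat_id=14 (All), parent=12, depth 0.
Iteration 1: join on cat_id=12 -> Movies (id 12, parent=3, depth 1).
Iteration 2: join on cat_id=3 -> History (id 3, parent=2, depth 2).
Iteration 3: join on cat_id=2 -> Fiction (id 2, parent=1, depth 3).
Iteration 4: join on cat_id=1 -> Rock (id 1, parent=NULL, depth 4).
Iteration 5: parent is NULL; no match; recursion stops.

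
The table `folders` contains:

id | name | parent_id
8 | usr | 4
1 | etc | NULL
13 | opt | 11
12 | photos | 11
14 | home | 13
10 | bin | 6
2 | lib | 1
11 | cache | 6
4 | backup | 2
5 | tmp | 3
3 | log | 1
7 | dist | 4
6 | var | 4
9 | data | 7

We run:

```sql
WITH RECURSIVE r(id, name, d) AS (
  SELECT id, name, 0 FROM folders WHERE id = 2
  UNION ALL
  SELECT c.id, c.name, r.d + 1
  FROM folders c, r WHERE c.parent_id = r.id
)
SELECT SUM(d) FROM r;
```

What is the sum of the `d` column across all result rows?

Base: id=2 (lib) at d 0.
Iteration 1: rows with parent_id in {2} -> backup (id 4, d 1).
Iteration 2: rows with parent_id in {4} -> var (id 6, d 2), dist (id 7, d 2), usr (id 8, d 2).
Iteration 3: rows with parent_id in {6,7,8} -> data (id 9, d 3), bin (id 10, d 3), cache (id 11, d 3).
Iteration 4: rows with parent_id in {9,10,11} -> photos (id 12, d 4), opt (id 13, d 4).
Iteration 5: rows with parent_id in {12,13} -> home (id 14, d 5).
Iteration 6: no rows with parent_id in {14}; recursion stops.
SUM(d) = 0 + 1 + 2 + 2 + 2 + 3 + 3 + 3 + 4 + 4 + 5 = 29.

29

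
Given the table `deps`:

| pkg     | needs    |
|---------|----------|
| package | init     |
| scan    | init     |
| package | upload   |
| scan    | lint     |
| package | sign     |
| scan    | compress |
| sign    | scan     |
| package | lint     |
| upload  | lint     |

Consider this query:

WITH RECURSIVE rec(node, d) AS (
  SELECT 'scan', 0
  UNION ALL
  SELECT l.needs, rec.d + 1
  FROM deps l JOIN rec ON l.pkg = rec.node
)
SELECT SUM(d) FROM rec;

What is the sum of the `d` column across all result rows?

Base: (scan, d=0).
Iteration 1: edges from {scan} -> (compress, d=1), (init, d=1), (lint, d=1).
Iteration 2: no outgoing edges from {compress,init,lint}; recursion stops.
SUM(d) = 0 + 1 + 1 + 1 = 3.

3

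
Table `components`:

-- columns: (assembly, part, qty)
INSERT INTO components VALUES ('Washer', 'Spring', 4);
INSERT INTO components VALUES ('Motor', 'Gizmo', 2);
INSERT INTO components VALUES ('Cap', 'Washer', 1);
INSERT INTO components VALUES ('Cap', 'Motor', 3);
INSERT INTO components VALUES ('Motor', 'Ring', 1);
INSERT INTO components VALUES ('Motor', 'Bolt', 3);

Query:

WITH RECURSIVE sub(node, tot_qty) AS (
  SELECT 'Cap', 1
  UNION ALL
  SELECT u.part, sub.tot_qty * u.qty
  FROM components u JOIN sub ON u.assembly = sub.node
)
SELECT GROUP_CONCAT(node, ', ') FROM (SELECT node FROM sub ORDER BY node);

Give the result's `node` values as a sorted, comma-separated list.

Bolt, Cap, Gizmo, Motor, Ring, Spring, Washer

Base: (Cap, tot_qty=1).
Iteration 1: components of {Cap} -> Motor = 1*3 = 3, Washer = 1*1 = 1.
Iteration 2: components of {Motor,Washer} -> Bolt = 3*3 = 9, Gizmo = 3*2 = 6, Ring = 3*1 = 3, Spring = 1*4 = 4.
Iteration 3: no further components; recursion stops.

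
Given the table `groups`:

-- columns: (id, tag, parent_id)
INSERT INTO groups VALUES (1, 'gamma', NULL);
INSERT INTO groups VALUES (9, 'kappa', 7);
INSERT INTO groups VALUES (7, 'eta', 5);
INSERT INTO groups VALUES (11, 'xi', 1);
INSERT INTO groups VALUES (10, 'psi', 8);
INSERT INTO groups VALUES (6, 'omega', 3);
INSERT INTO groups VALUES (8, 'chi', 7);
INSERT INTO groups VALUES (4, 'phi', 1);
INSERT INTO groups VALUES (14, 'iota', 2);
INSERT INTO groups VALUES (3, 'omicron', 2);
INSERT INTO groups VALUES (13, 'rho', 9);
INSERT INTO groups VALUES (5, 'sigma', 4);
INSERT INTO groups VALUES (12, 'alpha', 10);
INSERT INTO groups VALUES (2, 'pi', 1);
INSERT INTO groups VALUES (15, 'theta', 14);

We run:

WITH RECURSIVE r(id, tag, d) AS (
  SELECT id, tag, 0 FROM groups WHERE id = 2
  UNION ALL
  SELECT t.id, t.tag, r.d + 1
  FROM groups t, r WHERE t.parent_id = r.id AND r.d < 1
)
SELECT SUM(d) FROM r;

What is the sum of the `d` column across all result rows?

Base: id=2 (pi) at d 0.
Iteration 1: rows with parent_id in {2} -> omicron (id 3, d 1), iota (id 14, d 1).
Iteration 2: d < 1 fails for all current rows; recursion stops.
SUM(d) = 0 + 1 + 1 = 2.

2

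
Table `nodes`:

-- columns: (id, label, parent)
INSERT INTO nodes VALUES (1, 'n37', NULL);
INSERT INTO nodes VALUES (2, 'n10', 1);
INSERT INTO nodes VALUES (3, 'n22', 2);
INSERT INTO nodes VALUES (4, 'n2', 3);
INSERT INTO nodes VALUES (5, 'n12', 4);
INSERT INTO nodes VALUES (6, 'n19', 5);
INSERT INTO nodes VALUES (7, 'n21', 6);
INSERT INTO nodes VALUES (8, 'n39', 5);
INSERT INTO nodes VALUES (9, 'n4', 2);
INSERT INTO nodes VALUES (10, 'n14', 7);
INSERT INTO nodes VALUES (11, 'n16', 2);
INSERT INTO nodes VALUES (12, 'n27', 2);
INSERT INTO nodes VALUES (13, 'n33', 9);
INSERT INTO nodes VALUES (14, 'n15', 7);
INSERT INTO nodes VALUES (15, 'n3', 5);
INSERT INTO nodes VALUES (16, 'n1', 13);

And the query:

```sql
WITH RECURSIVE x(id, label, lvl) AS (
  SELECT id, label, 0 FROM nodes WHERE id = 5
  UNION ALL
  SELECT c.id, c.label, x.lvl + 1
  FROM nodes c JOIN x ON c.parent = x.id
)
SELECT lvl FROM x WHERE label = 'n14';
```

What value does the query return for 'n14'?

Base: id=5 (n12) at lvl 0.
Iteration 1: rows with parent in {5} -> n19 (id 6, lvl 1), n39 (id 8, lvl 1), n3 (id 15, lvl 1).
Iteration 2: rows with parent in {6,8,15} -> n21 (id 7, lvl 2).
Iteration 3: rows with parent in {7} -> n14 (id 10, lvl 3), n15 (id 14, lvl 3).
Iteration 4: no rows with parent in {10,14}; recursion stops.

3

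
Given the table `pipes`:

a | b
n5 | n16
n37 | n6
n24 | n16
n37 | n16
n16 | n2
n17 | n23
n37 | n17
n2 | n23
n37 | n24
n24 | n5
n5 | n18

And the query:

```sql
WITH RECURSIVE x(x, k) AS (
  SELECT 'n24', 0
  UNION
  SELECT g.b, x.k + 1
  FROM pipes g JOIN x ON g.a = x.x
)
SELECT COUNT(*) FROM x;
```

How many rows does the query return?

9

Base: (n24, k=0).
Iteration 1: edges from {n24} -> (n16, k=1), (n5, k=1).
Iteration 2: edges from {n16,n5} -> (n16, k=2), (n18, k=2), (n2, k=2).
Iteration 3: edges from {n16,n18,n2} -> (n2, k=3), (n23, k=3).
Iteration 4: edges from {n2,n23} -> (n23, k=4).
Iteration 5: no outgoing edges from {n23}; recursion stops.
Total rows emitted: 9.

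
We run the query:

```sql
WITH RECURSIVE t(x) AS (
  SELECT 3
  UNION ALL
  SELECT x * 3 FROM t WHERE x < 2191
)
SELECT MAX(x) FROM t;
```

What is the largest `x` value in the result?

6561

Base: x=3.
Iteration 1: 3 < 2191 holds -> x = 3 * 3 = 9.
Iteration 2: 9 < 2191 holds -> x = 9 * 3 = 27.
Iteration 3: 27 < 2191 holds -> x = 27 * 3 = 81.
Iteration 4: 81 < 2191 holds -> x = 81 * 3 = 243.
Iteration 5: 243 < 2191 holds -> x = 243 * 3 = 729.
Iteration 6: 729 < 2191 holds -> x = 729 * 3 = 2187.
Iteration 7: 2187 < 2191 holds -> x = 2187 * 3 = 6561.
Iteration 8: 6561 < 2191 fails; recursion stops.
x values: 3, 9, 27, 81, 243, 729, 2187, 6561; the maximum is 6561.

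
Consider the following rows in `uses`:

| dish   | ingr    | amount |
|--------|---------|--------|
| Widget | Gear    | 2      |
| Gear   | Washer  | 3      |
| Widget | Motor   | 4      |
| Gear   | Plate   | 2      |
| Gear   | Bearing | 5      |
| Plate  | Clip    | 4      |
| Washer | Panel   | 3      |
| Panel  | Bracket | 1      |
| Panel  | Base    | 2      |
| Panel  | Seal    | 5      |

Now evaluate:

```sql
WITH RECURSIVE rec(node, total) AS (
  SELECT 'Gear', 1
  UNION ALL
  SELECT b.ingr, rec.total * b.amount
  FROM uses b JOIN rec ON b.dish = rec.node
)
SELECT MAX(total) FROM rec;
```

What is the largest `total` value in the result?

Base: (Gear, total=1).
Iteration 1: components of {Gear} -> Bearing = 1*5 = 5, Plate = 1*2 = 2, Washer = 1*3 = 3.
Iteration 2: components of {Bearing,Plate,Washer} -> Clip = 2*4 = 8, Panel = 3*3 = 9.
Iteration 3: components of {Clip,Panel} -> Base = 9*2 = 18, Bracket = 9*1 = 9, Seal = 9*5 = 45.
Iteration 4: no further components; recursion stops.
total values: 1, 3, 2, 5, 9, 8, 9, 18, 45; the maximum is 45.

45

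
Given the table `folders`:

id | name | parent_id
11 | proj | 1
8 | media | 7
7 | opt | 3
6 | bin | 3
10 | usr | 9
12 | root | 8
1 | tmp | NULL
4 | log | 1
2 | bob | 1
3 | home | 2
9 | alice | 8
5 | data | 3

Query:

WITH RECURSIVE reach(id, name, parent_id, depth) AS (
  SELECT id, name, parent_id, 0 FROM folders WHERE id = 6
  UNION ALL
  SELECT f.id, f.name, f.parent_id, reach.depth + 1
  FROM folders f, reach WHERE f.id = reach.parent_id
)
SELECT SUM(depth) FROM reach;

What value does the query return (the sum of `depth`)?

6

Base: id=6 (bin), parent_id=3, depth 0.
Iteration 1: join on id=3 -> home (id 3, parent_id=2, depth 1).
Iteration 2: join on id=2 -> bob (id 2, parent_id=1, depth 2).
Iteration 3: join on id=1 -> tmp (id 1, parent_id=NULL, depth 3).
Iteration 4: parent_id is NULL; no match; recursion stops.
SUM(depth) = 0 + 1 + 2 + 3 = 6.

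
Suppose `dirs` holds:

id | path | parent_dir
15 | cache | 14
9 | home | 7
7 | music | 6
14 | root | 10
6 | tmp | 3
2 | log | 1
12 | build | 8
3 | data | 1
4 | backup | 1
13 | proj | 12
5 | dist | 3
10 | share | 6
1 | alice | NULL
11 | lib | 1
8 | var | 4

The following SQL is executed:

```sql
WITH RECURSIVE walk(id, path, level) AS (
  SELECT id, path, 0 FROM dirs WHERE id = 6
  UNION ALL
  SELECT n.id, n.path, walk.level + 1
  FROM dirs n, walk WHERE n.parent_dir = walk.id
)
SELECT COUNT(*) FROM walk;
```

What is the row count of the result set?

6

Base: id=6 (tmp) at level 0.
Iteration 1: rows with parent_dir in {6} -> music (id 7, level 1), share (id 10, level 1).
Iteration 2: rows with parent_dir in {7,10} -> home (id 9, level 2), root (id 14, level 2).
Iteration 3: rows with parent_dir in {9,14} -> cache (id 15, level 3).
Iteration 4: no rows with parent_dir in {15}; recursion stops.
Total rows emitted: 6.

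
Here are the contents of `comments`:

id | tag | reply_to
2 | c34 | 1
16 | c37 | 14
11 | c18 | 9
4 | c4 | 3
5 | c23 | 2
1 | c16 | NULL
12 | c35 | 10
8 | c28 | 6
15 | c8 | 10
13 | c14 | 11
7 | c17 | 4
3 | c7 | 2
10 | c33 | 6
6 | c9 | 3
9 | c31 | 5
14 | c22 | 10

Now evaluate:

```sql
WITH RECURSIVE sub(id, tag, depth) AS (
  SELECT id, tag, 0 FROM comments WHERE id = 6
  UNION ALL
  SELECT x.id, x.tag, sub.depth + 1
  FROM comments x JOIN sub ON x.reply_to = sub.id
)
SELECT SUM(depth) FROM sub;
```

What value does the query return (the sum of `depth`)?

11

Base: id=6 (c9) at depth 0.
Iteration 1: rows with reply_to in {6} -> c28 (id 8, depth 1), c33 (id 10, depth 1).
Iteration 2: rows with reply_to in {8,10} -> c35 (id 12, depth 2), c22 (id 14, depth 2), c8 (id 15, depth 2).
Iteration 3: rows with reply_to in {12,14,15} -> c37 (id 16, depth 3).
Iteration 4: no rows with reply_to in {16}; recursion stops.
SUM(depth) = 0 + 1 + 1 + 2 + 2 + 2 + 3 = 11.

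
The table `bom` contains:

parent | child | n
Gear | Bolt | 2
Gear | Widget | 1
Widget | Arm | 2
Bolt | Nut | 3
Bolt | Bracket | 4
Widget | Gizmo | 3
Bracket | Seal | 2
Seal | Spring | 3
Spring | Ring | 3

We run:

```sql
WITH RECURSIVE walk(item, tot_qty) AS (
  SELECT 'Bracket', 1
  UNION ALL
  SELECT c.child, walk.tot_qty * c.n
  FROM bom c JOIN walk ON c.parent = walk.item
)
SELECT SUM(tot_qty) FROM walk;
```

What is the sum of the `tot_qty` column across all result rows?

Base: (Bracket, tot_qty=1).
Iteration 1: components of {Bracket} -> Seal = 1*2 = 2.
Iteration 2: components of {Seal} -> Spring = 2*3 = 6.
Iteration 3: components of {Spring} -> Ring = 6*3 = 18.
Iteration 4: no further components; recursion stops.
SUM(tot_qty) = 1 + 2 + 6 + 18 = 27.

27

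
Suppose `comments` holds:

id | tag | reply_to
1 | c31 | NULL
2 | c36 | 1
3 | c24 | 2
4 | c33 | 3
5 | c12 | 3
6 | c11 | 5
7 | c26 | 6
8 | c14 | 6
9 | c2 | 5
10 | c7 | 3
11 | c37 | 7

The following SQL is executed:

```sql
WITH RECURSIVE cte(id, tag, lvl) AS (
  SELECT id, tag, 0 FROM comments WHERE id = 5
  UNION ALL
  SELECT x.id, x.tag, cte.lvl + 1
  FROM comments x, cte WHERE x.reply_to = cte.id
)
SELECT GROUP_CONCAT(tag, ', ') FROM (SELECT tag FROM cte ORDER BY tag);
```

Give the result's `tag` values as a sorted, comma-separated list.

Base: id=5 (c12) at lvl 0.
Iteration 1: rows with reply_to in {5} -> c11 (id 6, lvl 1), c2 (id 9, lvl 1).
Iteration 2: rows with reply_to in {6,9} -> c26 (id 7, lvl 2), c14 (id 8, lvl 2).
Iteration 3: rows with reply_to in {7,8} -> c37 (id 11, lvl 3).
Iteration 4: no rows with reply_to in {11}; recursion stops.

c11, c12, c14, c2, c26, c37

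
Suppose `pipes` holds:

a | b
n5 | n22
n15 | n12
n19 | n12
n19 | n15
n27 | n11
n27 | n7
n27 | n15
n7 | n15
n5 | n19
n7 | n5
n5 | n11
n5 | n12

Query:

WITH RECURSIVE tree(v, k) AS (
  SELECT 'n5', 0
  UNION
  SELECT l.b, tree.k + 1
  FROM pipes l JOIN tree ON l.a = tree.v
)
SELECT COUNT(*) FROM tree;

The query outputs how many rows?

8

Base: (n5, k=0).
Iteration 1: edges from {n5} -> (n11, k=1), (n12, k=1), (n19, k=1), (n22, k=1).
Iteration 2: edges from {n11,n12,n19,n22} -> (n12, k=2), (n15, k=2).
Iteration 3: edges from {n12,n15} -> (n12, k=3).
Iteration 4: no outgoing edges from {n12}; recursion stops.
Total rows emitted: 8.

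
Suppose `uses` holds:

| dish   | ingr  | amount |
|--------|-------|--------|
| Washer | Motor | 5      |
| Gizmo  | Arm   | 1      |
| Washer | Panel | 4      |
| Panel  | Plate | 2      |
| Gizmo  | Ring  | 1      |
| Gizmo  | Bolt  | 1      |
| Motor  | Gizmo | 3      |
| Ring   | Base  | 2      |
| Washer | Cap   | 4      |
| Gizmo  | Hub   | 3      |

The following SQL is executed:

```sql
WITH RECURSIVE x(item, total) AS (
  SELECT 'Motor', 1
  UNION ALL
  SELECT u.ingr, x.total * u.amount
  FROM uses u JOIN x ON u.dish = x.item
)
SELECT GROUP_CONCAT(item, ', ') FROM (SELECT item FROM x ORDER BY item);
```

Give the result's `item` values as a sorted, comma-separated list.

Base: (Motor, total=1).
Iteration 1: components of {Motor} -> Gizmo = 1*3 = 3.
Iteration 2: components of {Gizmo} -> Arm = 3*1 = 3, Bolt = 3*1 = 3, Hub = 3*3 = 9, Ring = 3*1 = 3.
Iteration 3: components of {Arm,Bolt,Hub,Ring} -> Base = 3*2 = 6.
Iteration 4: no further components; recursion stops.

Arm, Base, Bolt, Gizmo, Hub, Motor, Ring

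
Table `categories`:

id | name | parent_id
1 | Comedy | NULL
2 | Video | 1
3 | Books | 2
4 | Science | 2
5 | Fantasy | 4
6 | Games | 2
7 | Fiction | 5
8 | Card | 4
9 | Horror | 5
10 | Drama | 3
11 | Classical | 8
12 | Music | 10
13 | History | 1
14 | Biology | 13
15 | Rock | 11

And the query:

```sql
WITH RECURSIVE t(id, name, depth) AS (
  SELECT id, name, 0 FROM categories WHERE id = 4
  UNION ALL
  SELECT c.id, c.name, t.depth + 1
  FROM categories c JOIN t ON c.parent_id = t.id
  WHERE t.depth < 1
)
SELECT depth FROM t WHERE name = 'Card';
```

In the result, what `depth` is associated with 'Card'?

Base: id=4 (Science) at depth 0.
Iteration 1: rows with parent_id in {4} -> Fantasy (id 5, depth 1), Card (id 8, depth 1).
Iteration 2: depth < 1 fails for all current rows; recursion stops.

1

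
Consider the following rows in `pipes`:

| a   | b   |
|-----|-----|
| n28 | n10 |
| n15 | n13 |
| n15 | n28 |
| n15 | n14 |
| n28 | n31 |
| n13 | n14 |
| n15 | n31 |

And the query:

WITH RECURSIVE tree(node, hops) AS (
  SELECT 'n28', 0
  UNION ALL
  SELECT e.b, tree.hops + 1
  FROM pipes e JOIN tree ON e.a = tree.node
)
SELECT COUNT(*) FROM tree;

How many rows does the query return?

3

Base: (n28, hops=0).
Iteration 1: edges from {n28} -> (n10, hops=1), (n31, hops=1).
Iteration 2: no outgoing edges from {n10,n31}; recursion stops.
Total rows emitted: 3.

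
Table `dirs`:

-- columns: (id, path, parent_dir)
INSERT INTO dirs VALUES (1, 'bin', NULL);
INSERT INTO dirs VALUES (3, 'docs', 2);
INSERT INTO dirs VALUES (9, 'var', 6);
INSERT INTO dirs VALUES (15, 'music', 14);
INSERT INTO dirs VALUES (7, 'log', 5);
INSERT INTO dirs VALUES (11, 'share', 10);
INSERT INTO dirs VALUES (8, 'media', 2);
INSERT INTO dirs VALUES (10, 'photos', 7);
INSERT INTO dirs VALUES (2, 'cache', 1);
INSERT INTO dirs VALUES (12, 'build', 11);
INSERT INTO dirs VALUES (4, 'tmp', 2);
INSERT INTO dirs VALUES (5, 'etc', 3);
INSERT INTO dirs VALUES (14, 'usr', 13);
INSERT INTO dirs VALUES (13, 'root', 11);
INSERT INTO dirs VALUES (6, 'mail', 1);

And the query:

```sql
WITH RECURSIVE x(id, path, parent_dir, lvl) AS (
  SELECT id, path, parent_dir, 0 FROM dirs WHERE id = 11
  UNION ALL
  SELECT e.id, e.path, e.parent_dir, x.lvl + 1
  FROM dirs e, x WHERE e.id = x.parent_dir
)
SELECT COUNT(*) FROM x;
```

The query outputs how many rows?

Base: id=11 (share), parent_dir=10, lvl 0.
Iteration 1: join on id=10 -> photos (id 10, parent_dir=7, lvl 1).
Iteration 2: join on id=7 -> log (id 7, parent_dir=5, lvl 2).
Iteration 3: join on id=5 -> etc (id 5, parent_dir=3, lvl 3).
Iteration 4: join on id=3 -> docs (id 3, parent_dir=2, lvl 4).
Iteration 5: join on id=2 -> cache (id 2, parent_dir=1, lvl 5).
Iteration 6: join on id=1 -> bin (id 1, parent_dir=NULL, lvl 6).
Iteration 7: parent_dir is NULL; no match; recursion stops.
Total rows emitted: 7.

7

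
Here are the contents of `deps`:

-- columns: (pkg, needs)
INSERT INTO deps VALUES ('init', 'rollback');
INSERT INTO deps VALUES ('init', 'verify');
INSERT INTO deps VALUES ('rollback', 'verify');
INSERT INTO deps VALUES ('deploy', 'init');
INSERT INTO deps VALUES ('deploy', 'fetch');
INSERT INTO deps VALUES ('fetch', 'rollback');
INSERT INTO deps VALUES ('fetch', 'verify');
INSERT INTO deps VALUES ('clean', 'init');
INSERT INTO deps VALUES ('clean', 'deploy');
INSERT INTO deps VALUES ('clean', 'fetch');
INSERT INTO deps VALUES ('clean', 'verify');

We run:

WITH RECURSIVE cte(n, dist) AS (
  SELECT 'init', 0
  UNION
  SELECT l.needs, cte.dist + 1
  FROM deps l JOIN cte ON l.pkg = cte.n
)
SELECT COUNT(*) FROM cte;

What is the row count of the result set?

Base: (init, dist=0).
Iteration 1: edges from {init} -> (rollback, dist=1), (verify, dist=1).
Iteration 2: edges from {rollback,verify} -> (verify, dist=2).
Iteration 3: no outgoing edges from {verify}; recursion stops.
Total rows emitted: 4.

4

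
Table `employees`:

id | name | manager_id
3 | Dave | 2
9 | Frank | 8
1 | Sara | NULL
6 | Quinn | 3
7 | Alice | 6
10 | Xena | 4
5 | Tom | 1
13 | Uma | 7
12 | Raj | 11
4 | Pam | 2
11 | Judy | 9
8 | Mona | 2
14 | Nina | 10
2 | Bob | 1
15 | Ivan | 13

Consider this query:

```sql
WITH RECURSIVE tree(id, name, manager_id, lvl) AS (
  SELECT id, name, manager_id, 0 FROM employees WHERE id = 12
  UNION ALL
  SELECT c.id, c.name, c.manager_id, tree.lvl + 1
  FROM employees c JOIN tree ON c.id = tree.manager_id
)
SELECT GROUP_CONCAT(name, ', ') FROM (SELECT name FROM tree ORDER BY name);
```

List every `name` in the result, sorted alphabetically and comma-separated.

Base: id=12 (Raj), manager_id=11, lvl 0.
Iteration 1: join on id=11 -> Judy (id 11, manager_id=9, lvl 1).
Iteration 2: join on id=9 -> Frank (id 9, manager_id=8, lvl 2).
Iteration 3: join on id=8 -> Mona (id 8, manager_id=2, lvl 3).
Iteration 4: join on id=2 -> Bob (id 2, manager_id=1, lvl 4).
Iteration 5: join on id=1 -> Sara (id 1, manager_id=NULL, lvl 5).
Iteration 6: manager_id is NULL; no match; recursion stops.

Bob, Frank, Judy, Mona, Raj, Sara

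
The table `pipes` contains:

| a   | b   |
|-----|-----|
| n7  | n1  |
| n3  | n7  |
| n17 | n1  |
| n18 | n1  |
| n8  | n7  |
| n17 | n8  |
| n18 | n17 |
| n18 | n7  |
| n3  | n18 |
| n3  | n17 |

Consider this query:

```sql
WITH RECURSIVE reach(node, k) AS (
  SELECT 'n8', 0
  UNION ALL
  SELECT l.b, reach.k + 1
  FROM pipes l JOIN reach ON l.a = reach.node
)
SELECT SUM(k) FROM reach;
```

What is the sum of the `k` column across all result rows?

3

Base: (n8, k=0).
Iteration 1: edges from {n8} -> (n7, k=1).
Iteration 2: edges from {n7} -> (n1, k=2).
Iteration 3: no outgoing edges from {n1}; recursion stops.
SUM(k) = 0 + 1 + 2 = 3.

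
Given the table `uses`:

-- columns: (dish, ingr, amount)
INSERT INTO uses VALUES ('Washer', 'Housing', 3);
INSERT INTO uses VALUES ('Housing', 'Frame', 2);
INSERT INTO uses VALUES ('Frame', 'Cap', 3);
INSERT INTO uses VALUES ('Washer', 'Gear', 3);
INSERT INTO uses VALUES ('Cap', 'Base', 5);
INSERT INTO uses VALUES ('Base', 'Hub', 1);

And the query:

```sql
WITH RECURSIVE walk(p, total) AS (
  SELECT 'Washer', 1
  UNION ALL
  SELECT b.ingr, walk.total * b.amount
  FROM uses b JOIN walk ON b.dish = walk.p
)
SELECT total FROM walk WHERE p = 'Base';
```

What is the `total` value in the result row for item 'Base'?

90

Base: (Washer, total=1).
Iteration 1: components of {Washer} -> Gear = 1*3 = 3, Housing = 1*3 = 3.
Iteration 2: components of {Gear,Housing} -> Frame = 3*2 = 6.
Iteration 3: components of {Frame} -> Cap = 6*3 = 18.
Iteration 4: components of {Cap} -> Base = 18*5 = 90.
Iteration 5: components of {Base} -> Hub = 90*1 = 90.
Iteration 6: no further components; recursion stops.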